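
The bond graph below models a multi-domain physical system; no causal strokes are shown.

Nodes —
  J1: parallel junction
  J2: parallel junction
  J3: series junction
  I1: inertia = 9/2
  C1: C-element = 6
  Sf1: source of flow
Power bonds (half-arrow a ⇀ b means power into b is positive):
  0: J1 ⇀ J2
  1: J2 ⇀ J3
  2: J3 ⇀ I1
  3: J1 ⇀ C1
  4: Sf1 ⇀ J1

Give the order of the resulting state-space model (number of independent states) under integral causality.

bond 4 →Sf1  (Sf1 fixes flow; stroke at Sf1)
bond 2 →I1  (I1 integral (f out))
bond 1 →J3  (J3 flow already set via bond 2)
bond 0 →J2  (J2: last free bond brings effort in)
bond 3 →J1  (closing 0-jn rule on J1)

2  (C1, I1 all integral)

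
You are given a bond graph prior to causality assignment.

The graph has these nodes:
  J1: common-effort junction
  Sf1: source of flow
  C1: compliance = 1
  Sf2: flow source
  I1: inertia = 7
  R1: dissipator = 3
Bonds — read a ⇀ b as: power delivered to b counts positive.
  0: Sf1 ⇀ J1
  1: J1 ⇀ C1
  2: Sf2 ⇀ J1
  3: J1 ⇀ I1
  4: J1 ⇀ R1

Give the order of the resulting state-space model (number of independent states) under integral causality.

b0 |Sf1  (Sf1 fixes flow; stroke at Sf1)
b2 |Sf2  (Sf2: flow source, stroke at near end)
b1 |J1  (C1: C, integral causality)
b3 |I1  (J1 effort already set via bond 1)
b4 |R1  (0-jn J1 has e-setter on 1)

2  (C1, I1 all integral)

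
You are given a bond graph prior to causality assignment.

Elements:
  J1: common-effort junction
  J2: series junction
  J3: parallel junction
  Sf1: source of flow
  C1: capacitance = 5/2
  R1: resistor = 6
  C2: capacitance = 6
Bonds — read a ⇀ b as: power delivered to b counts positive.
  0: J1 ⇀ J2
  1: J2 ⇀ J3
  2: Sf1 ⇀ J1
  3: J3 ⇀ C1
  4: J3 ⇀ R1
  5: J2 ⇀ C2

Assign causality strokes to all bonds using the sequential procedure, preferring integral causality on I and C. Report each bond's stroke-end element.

β2 stroke→Sf1  (Sf1 (Sf) sets flow on bond)
β0 stroke→J1  (only one effort-in slot at J1)
β1 stroke→J2  (J2 flow already set via bond 0)
β5 stroke→J2  (J2: bond 0 brought flow, rest push out)
β3 stroke→J3  (C1: C, integral causality)
β4 stroke→R1  (0-jn J3 has e-setter on 3)

b0 →J1
b1 →J2
b2 →Sf1
b3 →J3
b4 →R1
b5 →J2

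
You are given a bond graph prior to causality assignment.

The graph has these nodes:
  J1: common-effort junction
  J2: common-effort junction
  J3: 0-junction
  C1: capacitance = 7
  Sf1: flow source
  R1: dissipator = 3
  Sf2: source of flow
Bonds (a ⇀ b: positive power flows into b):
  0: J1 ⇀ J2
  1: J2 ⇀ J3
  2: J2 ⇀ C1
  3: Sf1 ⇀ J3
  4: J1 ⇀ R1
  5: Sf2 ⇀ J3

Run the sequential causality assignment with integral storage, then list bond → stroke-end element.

β0 →J1
β1 →J3
β2 →J2
β3 →Sf1
β4 →R1
β5 →Sf2

bond 3 stroke at Sf1  (Sf1 fixes flow; stroke at Sf1)
bond 5 stroke at Sf2  (Sf2 fixes flow; stroke at Sf2)
bond 1 stroke at J3  (only one effort-in slot at J3)
bond 2 stroke at J2  (C1 integral (e out))
bond 0 stroke at J1  (0-jn J2 has e-setter on 2)
bond 4 stroke at R1  (J1: bond 0 brought effort, rest push out)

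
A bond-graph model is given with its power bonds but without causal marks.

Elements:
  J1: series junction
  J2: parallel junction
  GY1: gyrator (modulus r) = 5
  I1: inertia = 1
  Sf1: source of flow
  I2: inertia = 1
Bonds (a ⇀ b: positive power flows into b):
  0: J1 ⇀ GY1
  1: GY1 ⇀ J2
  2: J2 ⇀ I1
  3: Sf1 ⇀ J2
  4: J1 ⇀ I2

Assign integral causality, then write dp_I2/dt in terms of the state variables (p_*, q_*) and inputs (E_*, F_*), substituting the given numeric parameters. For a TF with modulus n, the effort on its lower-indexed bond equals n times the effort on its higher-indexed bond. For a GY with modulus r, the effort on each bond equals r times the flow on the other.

#3 |Sf1  (Sf1 (Sf) sets flow on bond)
#2 |I1  (prefer integral on I1)
#1 |J2  (J2: last free bond brings effort in)
#0 |J1  (GY GY1: same side as bond 1)
#4 |I2  (only one flow-in slot at J1)

dp_I2/dt = 5*F_Sf1 - 5*p_I1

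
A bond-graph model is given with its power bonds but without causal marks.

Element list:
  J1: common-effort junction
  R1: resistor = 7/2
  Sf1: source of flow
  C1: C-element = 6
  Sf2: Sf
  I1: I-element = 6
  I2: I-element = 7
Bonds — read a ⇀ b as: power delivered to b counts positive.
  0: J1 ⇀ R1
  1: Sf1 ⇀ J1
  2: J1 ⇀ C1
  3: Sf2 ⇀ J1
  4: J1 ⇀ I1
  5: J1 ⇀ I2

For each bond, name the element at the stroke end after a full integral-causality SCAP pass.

β0 →R1
β1 →Sf1
β2 →J1
β3 →Sf2
β4 →I1
β5 →I2

bond 1 stroke→Sf1  (Sf1 fixes flow; stroke at Sf1)
bond 3 stroke→Sf2  (source Sf2 imposes f)
bond 2 stroke→J1  (prefer integral on C1)
bond 0 stroke→R1  (common-e at J1 fixed by 2)
bond 4 stroke→I1  (J1: bond 2 brought effort, rest push out)
bond 5 stroke→I2  (J1: bond 2 brought effort, rest push out)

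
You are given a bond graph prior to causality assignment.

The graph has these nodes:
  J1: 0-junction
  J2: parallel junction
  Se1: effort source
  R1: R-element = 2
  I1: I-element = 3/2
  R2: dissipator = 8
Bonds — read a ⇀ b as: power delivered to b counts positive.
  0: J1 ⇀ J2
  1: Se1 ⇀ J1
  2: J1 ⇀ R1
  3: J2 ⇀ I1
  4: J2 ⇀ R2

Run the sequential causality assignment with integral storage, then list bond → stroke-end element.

#0 →J2
#1 →J1
#2 →R1
#3 →I1
#4 →R2

b1 stroke→J1  (Se1 fixes effort; stroke away)
b0 stroke→J2  (0-jn J1 has e-setter on 1)
b2 stroke→R1  (J1 effort already set via bond 1)
b3 stroke→I1  (0-jn J2 has e-setter on 0)
b4 stroke→R2  (0-jn J2 has e-setter on 0)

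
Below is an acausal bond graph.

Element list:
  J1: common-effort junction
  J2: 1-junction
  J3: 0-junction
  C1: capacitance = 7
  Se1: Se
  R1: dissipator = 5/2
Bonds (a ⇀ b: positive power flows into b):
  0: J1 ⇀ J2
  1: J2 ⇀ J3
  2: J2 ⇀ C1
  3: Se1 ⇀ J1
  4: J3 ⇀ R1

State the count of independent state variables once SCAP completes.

#3 stroke→J1  (Se1 fixes effort; stroke away)
#0 stroke→J2  (J1: bond 3 brought effort, rest push out)
#2 stroke→J2  (C1 outputs effort q/C1)
#1 stroke→J3  (only one flow-in slot at J2)
#4 stroke→R1  (0-jn J3 has e-setter on 1)

1  (C1 all integral)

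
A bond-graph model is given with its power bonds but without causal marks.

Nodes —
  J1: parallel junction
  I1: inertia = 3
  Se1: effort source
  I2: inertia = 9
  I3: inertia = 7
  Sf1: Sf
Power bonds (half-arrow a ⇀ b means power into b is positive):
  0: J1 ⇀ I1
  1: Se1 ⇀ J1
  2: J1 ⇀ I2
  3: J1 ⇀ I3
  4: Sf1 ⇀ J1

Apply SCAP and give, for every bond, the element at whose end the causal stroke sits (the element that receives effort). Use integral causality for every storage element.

β1 stroke→J1  (Se1 fixes effort; stroke away)
β4 stroke→Sf1  (Sf1 (Sf) sets flow on bond)
β0 stroke→I1  (J1 effort already set via bond 1)
β2 stroke→I2  (J1: bond 1 brought effort, rest push out)
β3 stroke→I3  (common-e at J1 fixed by 1)

#0 stroke at I1
#1 stroke at J1
#2 stroke at I2
#3 stroke at I3
#4 stroke at Sf1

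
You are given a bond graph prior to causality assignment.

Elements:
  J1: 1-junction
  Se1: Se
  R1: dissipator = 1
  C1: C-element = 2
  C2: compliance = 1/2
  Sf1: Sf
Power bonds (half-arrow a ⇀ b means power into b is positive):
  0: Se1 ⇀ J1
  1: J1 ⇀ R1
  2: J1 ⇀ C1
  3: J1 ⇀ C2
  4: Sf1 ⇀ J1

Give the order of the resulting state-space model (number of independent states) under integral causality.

b0 stroke at J1  (source Se1 imposes e)
b4 stroke at Sf1  (Sf1 fixes flow; stroke at Sf1)
b1 stroke at J1  (1-jn J1 has f-setter on 4)
b2 stroke at J1  (common-f at J1 fixed by 4)
b3 stroke at J1  (J1 flow already set via bond 4)

2  (C1, C2 all integral)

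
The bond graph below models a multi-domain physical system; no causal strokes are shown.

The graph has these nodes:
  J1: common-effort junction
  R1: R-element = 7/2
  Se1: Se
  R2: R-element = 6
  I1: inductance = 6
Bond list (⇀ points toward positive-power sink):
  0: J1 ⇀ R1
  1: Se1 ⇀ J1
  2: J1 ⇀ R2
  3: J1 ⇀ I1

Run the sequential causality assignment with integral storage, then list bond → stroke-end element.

b0 stroke→R1
b1 stroke→J1
b2 stroke→R2
b3 stroke→I1

#1 |J1  (source Se1 imposes e)
#0 |R1  (J1: bond 1 brought effort, rest push out)
#2 |R2  (J1: bond 1 brought effort, rest push out)
#3 |I1  (J1: bond 1 brought effort, rest push out)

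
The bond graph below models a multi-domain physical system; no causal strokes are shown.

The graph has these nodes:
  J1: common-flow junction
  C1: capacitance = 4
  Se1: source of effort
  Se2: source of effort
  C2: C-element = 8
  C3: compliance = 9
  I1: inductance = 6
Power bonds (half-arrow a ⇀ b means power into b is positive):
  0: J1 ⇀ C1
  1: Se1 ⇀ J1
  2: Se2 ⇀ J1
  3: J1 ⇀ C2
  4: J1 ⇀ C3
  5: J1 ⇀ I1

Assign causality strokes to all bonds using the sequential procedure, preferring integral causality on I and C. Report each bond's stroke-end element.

bond 1 →J1  (Se1 fixes effort; stroke away)
bond 2 →J1  (Se2 (Se) sets effort on bond)
bond 0 →J1  (C1 integral (e out))
bond 3 →J1  (C2 outputs effort q/C2)
bond 4 →J1  (C3: C, integral causality)
bond 5 →I1  (only one flow-in slot at J1)

β0 stroke at J1
β1 stroke at J1
β2 stroke at J1
β3 stroke at J1
β4 stroke at J1
β5 stroke at I1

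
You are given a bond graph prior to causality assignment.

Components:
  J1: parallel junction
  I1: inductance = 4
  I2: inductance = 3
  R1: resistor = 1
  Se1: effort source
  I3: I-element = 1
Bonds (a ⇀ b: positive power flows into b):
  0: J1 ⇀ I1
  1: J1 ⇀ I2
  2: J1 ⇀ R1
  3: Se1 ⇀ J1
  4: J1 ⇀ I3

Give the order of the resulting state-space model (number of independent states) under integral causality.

3  (I1, I2, I3 all integral)

bond 3 stroke at J1  (Se1 fixes effort; stroke away)
bond 0 stroke at I1  (J1 effort already set via bond 3)
bond 1 stroke at I2  (J1: bond 3 brought effort, rest push out)
bond 2 stroke at R1  (0-jn J1 has e-setter on 3)
bond 4 stroke at I3  (J1 effort already set via bond 3)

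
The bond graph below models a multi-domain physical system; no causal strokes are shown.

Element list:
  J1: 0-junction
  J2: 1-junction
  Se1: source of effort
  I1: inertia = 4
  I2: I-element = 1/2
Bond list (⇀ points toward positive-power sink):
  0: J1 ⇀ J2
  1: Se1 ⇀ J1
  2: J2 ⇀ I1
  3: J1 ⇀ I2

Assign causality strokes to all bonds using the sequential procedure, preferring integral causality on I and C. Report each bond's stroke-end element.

bond 0 →J2
bond 1 →J1
bond 2 →I1
bond 3 →I2

bond 1 stroke→J1  (Se1 fixes effort; stroke away)
bond 0 stroke→J2  (J1 effort already set via bond 1)
bond 3 stroke→I2  (common-e at J1 fixed by 1)
bond 2 stroke→I1  (only one flow-in slot at J2)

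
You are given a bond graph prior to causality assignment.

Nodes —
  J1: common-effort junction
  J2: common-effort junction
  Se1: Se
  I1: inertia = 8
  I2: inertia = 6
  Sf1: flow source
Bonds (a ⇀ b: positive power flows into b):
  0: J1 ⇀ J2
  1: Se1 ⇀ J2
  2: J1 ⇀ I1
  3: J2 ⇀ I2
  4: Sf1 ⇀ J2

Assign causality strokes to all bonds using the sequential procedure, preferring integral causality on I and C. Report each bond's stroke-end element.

#1 stroke→J2  (Se1 fixes effort; stroke away)
#4 stroke→Sf1  (Sf1: flow source, stroke at near end)
#0 stroke→J1  (J2: bond 1 brought effort, rest push out)
#3 stroke→I2  (J2 effort already set via bond 1)
#2 stroke→I1  (J1: bond 0 brought effort, rest push out)

b0 stroke→J1
b1 stroke→J2
b2 stroke→I1
b3 stroke→I2
b4 stroke→Sf1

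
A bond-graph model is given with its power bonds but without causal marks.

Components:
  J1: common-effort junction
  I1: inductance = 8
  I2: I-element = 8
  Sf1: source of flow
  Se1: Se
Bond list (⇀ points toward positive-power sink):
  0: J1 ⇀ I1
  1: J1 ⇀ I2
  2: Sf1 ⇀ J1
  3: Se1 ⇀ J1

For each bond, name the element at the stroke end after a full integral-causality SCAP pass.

β2 →Sf1  (Sf1 fixes flow; stroke at Sf1)
β3 →J1  (Se1 fixes effort; stroke away)
β0 →I1  (J1 effort already set via bond 3)
β1 →I2  (J1: bond 3 brought effort, rest push out)

b0 stroke→I1
b1 stroke→I2
b2 stroke→Sf1
b3 stroke→J1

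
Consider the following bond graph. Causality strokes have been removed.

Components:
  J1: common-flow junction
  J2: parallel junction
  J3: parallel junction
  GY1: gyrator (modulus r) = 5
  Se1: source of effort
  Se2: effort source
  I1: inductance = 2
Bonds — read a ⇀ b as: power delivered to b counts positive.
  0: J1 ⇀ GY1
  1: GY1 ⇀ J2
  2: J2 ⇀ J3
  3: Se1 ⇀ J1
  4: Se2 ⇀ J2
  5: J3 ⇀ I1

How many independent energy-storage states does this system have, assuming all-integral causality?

#3 stroke→J1  (Se1 (Se) sets effort on bond)
#4 stroke→J2  (Se2 (Se) sets effort on bond)
#0 stroke→GY1  (closing 1-jn rule on J1)
#1 stroke→GY1  (J2: bond 4 brought effort, rest push out)
#2 stroke→J3  (0-jn J2 has e-setter on 4)
#5 stroke→I1  (0-jn J3 has e-setter on 2)

1  (I1 all integral)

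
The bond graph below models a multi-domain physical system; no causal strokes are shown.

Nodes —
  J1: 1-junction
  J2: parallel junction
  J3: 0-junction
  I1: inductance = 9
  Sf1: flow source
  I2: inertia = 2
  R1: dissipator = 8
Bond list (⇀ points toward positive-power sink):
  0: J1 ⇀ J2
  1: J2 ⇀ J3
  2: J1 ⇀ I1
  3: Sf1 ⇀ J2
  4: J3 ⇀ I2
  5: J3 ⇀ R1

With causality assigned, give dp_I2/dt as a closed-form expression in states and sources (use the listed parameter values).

dp_I2/dt = 8*F_Sf1 + 8*p_I1/9 - 4*p_I2

β3 →Sf1  (Sf1: flow source, stroke at near end)
β2 →I1  (I1: I, integral causality)
β0 →J1  (J1 flow already set via bond 2)
β1 →J2  (closing 0-jn rule on J2)
β4 →I2  (prefer integral on I2)
β5 →J3  (J3 needs exactly one e-in)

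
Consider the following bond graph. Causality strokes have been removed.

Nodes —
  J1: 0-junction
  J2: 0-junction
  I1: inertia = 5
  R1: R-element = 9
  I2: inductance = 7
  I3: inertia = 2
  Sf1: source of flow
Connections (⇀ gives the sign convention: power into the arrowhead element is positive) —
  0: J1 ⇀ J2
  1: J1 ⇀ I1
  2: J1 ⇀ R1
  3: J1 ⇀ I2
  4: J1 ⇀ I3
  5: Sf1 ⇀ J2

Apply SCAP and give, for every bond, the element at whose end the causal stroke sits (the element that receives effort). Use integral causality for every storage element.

bond 0 →J2
bond 1 →I1
bond 2 →J1
bond 3 →I2
bond 4 →I3
bond 5 →Sf1

bond 5 stroke→Sf1  (Sf1: flow source, stroke at near end)
bond 0 stroke→J2  (only one effort-in slot at J2)
bond 1 stroke→I1  (I1: I, integral causality)
bond 3 stroke→I2  (I2 outputs flow p/I2)
bond 4 stroke→I3  (prefer integral on I3)
bond 2 stroke→J1  (J1 needs exactly one e-in)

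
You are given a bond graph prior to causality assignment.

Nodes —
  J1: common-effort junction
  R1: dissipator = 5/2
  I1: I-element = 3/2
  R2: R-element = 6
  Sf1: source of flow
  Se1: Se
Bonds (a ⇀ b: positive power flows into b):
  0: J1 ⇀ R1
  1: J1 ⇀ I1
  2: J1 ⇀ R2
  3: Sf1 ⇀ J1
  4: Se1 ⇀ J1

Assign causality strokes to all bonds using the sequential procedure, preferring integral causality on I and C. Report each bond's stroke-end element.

bond 3 stroke at Sf1  (Sf1 fixes flow; stroke at Sf1)
bond 4 stroke at J1  (Se1 fixes effort; stroke away)
bond 0 stroke at R1  (J1: bond 4 brought effort, rest push out)
bond 1 stroke at I1  (common-e at J1 fixed by 4)
bond 2 stroke at R2  (J1: bond 4 brought effort, rest push out)

bond 0 →R1
bond 1 →I1
bond 2 →R2
bond 3 →Sf1
bond 4 →J1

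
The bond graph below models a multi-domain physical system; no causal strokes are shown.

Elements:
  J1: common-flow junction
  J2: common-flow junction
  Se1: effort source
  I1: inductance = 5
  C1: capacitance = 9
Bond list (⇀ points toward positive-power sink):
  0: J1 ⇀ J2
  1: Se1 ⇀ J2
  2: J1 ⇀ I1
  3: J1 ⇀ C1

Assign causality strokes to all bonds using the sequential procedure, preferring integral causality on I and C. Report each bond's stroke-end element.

β0 stroke at J1
β1 stroke at J2
β2 stroke at I1
β3 stroke at J1

bond 1 stroke→J2  (Se1: effort source, stroke at far end)
bond 0 stroke→J1  (J2 needs exactly one f-in)
bond 2 stroke→I1  (I1: I, integral causality)
bond 3 stroke→J1  (1-jn J1 has f-setter on 2)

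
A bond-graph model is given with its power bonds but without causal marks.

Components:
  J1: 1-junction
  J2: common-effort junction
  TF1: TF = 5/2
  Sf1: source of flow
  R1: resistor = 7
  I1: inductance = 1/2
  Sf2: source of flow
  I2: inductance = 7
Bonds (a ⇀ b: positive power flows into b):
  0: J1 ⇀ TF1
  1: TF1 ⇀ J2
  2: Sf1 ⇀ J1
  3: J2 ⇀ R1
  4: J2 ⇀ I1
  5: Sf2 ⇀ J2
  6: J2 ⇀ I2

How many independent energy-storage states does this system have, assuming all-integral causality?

2  (I1, I2 all integral)

β2 stroke→Sf1  (Sf1 fixes flow; stroke at Sf1)
β5 stroke→Sf2  (Sf2 fixes flow; stroke at Sf2)
β0 stroke→J1  (J1: bond 2 brought flow, rest push out)
β1 stroke→TF1  (TF1 one-in-one-out from 0)
β4 stroke→I1  (I1 integral (f out))
β6 stroke→I2  (I2: I, integral causality)
β3 stroke→J2  (only one effort-in slot at J2)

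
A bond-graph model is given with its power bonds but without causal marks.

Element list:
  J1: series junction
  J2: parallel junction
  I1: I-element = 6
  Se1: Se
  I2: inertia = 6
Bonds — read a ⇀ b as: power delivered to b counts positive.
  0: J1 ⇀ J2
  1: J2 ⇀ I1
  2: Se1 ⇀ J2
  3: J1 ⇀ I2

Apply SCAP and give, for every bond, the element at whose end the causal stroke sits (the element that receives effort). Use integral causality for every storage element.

β2 |J2  (Se1 fixes effort; stroke away)
β0 |J1  (J2: bond 2 brought effort, rest push out)
β1 |I1  (J2 effort already set via bond 2)
β3 |I2  (J1: last free bond brings flow in)

#0 |J1
#1 |I1
#2 |J2
#3 |I2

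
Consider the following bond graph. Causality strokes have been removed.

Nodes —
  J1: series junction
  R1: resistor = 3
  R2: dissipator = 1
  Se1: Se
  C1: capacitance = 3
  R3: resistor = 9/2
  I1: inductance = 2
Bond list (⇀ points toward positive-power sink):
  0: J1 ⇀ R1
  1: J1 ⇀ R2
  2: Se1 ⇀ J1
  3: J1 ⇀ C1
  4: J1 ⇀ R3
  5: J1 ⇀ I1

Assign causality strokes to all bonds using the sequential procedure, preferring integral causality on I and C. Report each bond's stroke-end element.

bond 0 →J1
bond 1 →J1
bond 2 →J1
bond 3 →J1
bond 4 →J1
bond 5 →I1

β2 |J1  (Se1 fixes effort; stroke away)
β3 |J1  (C1 outputs effort q/C1)
β5 |I1  (I1: I, integral causality)
β0 |J1  (1-jn J1 has f-setter on 5)
β1 |J1  (J1 flow already set via bond 5)
β4 |J1  (1-jn J1 has f-setter on 5)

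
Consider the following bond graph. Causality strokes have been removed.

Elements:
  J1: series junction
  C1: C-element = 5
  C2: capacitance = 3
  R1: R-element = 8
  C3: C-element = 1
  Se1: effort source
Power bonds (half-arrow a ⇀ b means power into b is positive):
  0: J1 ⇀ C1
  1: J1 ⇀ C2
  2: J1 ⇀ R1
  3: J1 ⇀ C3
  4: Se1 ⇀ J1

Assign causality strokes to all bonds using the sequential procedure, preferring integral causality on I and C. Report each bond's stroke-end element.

β0 →J1
β1 →J1
β2 →R1
β3 →J1
β4 →J1

β4 →J1  (source Se1 imposes e)
β0 →J1  (C1: C, integral causality)
β1 →J1  (C2 outputs effort q/C2)
β3 →J1  (C3 outputs effort q/C3)
β2 →R1  (closing 1-jn rule on J1)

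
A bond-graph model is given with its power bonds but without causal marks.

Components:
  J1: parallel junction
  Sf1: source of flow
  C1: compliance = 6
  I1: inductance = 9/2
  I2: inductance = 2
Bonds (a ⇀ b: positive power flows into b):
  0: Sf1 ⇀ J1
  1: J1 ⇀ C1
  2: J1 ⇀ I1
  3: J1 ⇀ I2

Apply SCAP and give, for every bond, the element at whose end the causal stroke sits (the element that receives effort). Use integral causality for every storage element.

β0 |Sf1  (Sf1 fixes flow; stroke at Sf1)
β1 |J1  (C1 integral (e out))
β2 |I1  (0-jn J1 has e-setter on 1)
β3 |I2  (0-jn J1 has e-setter on 1)

b0 |Sf1
b1 |J1
b2 |I1
b3 |I2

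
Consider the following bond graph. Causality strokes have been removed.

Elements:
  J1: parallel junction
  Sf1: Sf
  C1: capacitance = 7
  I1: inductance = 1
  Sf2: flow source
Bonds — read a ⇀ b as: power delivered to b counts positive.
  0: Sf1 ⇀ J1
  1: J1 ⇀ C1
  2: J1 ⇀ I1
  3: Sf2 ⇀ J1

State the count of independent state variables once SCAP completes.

2  (C1, I1 all integral)

#0 stroke at Sf1  (source Sf1 imposes f)
#3 stroke at Sf2  (Sf2 fixes flow; stroke at Sf2)
#1 stroke at J1  (C1 outputs effort q/C1)
#2 stroke at I1  (J1: bond 1 brought effort, rest push out)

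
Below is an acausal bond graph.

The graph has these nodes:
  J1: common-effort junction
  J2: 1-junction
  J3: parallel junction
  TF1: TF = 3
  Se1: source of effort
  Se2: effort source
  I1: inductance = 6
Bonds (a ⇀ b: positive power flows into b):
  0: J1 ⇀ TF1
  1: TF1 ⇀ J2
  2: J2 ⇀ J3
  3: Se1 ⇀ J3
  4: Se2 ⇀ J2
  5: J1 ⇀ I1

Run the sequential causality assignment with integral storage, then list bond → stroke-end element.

b0 stroke at J1
b1 stroke at TF1
b2 stroke at J2
b3 stroke at J3
b4 stroke at J2
b5 stroke at I1

bond 3 →J3  (Se1 fixes effort; stroke away)
bond 4 →J2  (Se2 fixes effort; stroke away)
bond 2 →J2  (J3: bond 3 brought effort, rest push out)
bond 1 →TF1  (J2: last free bond brings flow in)
bond 0 →J1  (TF1: transformer flips bond 1)
bond 5 →I1  (0-jn J1 has e-setter on 0)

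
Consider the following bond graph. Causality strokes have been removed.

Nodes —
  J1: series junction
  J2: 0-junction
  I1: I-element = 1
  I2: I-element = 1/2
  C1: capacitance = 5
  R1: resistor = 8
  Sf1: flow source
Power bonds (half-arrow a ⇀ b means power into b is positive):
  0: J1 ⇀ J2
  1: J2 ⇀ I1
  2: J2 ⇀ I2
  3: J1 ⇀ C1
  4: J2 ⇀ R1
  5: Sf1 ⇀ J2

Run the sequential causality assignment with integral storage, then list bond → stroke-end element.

bond 0 |J2
bond 1 |I1
bond 2 |I2
bond 3 |J1
bond 4 |R1
bond 5 |Sf1

β5 stroke at Sf1  (Sf1 fixes flow; stroke at Sf1)
β1 stroke at I1  (prefer integral on I1)
β2 stroke at I2  (I2: I, integral causality)
β3 stroke at J1  (C1 integral (e out))
β0 stroke at J2  (only one flow-in slot at J1)
β4 stroke at R1  (J2 effort already set via bond 0)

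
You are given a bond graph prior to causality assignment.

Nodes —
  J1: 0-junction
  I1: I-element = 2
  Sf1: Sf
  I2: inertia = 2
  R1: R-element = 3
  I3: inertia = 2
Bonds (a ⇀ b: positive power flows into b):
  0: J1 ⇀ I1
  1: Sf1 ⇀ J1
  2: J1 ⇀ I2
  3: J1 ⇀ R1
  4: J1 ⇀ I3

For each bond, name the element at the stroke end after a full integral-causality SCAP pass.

#0 stroke at I1
#1 stroke at Sf1
#2 stroke at I2
#3 stroke at J1
#4 stroke at I3

#1 →Sf1  (Sf1 fixes flow; stroke at Sf1)
#0 →I1  (I1: I, integral causality)
#2 →I2  (I2: I, integral causality)
#4 →I3  (I3 integral (f out))
#3 →J1  (only one effort-in slot at J1)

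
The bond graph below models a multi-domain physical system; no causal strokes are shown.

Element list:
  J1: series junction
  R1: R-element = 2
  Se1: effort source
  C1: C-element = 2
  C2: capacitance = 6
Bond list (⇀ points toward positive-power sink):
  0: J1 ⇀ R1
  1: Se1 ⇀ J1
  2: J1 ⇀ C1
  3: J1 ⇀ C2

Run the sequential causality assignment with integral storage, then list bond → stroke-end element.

bond 0 stroke at R1
bond 1 stroke at J1
bond 2 stroke at J1
bond 3 stroke at J1

β1 stroke at J1  (Se1 (Se) sets effort on bond)
β2 stroke at J1  (C1 outputs effort q/C1)
β3 stroke at J1  (C2 integral (e out))
β0 stroke at R1  (only one flow-in slot at J1)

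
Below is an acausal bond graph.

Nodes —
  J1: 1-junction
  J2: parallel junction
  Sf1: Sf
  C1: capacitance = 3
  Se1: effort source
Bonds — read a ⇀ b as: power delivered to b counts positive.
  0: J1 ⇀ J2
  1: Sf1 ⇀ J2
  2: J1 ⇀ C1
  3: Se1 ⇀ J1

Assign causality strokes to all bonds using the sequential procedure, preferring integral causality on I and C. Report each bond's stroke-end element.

b0 stroke at J2
b1 stroke at Sf1
b2 stroke at J1
b3 stroke at J1

#1 →Sf1  (Sf1: flow source, stroke at near end)
#3 →J1  (Se1: effort source, stroke at far end)
#0 →J2  (only one effort-in slot at J2)
#2 →J1  (J1 flow already set via bond 0)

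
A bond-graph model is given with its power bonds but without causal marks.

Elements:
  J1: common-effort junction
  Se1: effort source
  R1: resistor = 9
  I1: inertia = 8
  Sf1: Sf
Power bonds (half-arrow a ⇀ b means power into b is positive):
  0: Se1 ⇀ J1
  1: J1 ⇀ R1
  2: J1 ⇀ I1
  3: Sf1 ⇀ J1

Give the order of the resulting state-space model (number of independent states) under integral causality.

1  (I1 all integral)

bond 0 stroke→J1  (Se1 fixes effort; stroke away)
bond 3 stroke→Sf1  (source Sf1 imposes f)
bond 1 stroke→R1  (J1 effort already set via bond 0)
bond 2 stroke→I1  (common-e at J1 fixed by 0)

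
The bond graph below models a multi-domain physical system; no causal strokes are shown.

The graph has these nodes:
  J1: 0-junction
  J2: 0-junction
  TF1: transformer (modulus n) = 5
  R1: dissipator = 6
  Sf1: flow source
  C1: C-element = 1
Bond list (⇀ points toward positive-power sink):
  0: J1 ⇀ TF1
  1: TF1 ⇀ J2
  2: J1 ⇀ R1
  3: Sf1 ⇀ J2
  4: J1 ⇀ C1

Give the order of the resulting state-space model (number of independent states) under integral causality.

1  (C1 all integral)

β3 |Sf1  (Sf1 fixes flow; stroke at Sf1)
β1 |J2  (closing 0-jn rule on J2)
β0 |TF1  (TF TF1: opposite of bond 1)
β4 |J1  (C1: C, integral causality)
β2 |R1  (J1: bond 4 brought effort, rest push out)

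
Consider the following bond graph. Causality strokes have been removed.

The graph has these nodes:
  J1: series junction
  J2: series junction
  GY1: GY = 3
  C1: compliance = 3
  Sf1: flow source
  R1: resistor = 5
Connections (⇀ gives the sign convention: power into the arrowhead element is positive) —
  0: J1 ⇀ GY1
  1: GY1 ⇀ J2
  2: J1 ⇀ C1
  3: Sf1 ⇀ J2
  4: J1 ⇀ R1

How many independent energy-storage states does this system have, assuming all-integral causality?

1  (C1 all integral)

bond 3 |Sf1  (source Sf1 imposes f)
bond 1 |J2  (common-f at J2 fixed by 3)
bond 0 |J1  (GY1: gyrator matches bond 1)
bond 2 |J1  (C1 integral (e out))
bond 4 |R1  (closing 1-jn rule on J1)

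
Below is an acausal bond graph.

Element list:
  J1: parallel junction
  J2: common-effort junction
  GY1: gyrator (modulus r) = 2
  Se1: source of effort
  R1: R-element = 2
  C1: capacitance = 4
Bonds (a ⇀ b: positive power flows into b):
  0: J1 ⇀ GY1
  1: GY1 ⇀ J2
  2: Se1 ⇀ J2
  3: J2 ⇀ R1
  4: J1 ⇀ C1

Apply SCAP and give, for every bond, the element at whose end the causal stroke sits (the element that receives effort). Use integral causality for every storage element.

β2 stroke→J2  (Se1: effort source, stroke at far end)
β1 stroke→GY1  (common-e at J2 fixed by 2)
β3 stroke→R1  (0-jn J2 has e-setter on 2)
β0 stroke→GY1  (through GY1, causality inverts; strokes same side of GY1)
β4 stroke→J1  (J1: last free bond brings effort in)

#0 →GY1
#1 →GY1
#2 →J2
#3 →R1
#4 →J1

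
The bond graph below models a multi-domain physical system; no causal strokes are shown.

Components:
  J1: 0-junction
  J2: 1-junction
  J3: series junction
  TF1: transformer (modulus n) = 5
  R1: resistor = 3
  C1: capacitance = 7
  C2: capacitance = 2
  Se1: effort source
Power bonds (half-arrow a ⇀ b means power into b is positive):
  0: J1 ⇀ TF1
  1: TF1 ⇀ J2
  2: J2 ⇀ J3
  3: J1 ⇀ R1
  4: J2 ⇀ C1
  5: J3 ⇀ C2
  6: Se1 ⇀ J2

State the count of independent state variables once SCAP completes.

2  (C1, C2 all integral)

bond 6 stroke at J2  (Se1 (Se) sets effort on bond)
bond 4 stroke at J2  (C1 integral (e out))
bond 5 stroke at J3  (prefer integral on C2)
bond 2 stroke at J2  (J3 needs exactly one f-in)
bond 1 stroke at TF1  (closing 1-jn rule on J2)
bond 0 stroke at J1  (TF TF1: opposite of bond 1)
bond 3 stroke at R1  (J1: bond 0 brought effort, rest push out)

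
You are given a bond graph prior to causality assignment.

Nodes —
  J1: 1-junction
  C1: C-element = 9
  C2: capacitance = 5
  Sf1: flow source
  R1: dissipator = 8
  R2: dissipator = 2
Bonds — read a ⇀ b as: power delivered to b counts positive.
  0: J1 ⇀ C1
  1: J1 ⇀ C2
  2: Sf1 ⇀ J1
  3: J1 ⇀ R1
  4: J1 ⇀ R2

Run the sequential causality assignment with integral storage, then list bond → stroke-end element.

#2 |Sf1  (Sf1 fixes flow; stroke at Sf1)
#0 |J1  (1-jn J1 has f-setter on 2)
#1 |J1  (1-jn J1 has f-setter on 2)
#3 |J1  (J1: bond 2 brought flow, rest push out)
#4 |J1  (J1 flow already set via bond 2)

#0 |J1
#1 |J1
#2 |Sf1
#3 |J1
#4 |J1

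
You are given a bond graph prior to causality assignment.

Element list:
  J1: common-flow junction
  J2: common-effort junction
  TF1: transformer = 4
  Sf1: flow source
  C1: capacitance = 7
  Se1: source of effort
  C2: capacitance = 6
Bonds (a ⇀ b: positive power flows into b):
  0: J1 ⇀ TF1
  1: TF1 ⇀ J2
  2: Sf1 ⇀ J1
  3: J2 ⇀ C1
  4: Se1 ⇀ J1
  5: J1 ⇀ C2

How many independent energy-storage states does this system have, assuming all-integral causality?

2  (C1, C2 all integral)

β2 stroke at Sf1  (source Sf1 imposes f)
β4 stroke at J1  (Se1: effort source, stroke at far end)
β0 stroke at J1  (common-f at J1 fixed by 2)
β5 stroke at J1  (J1: bond 2 brought flow, rest push out)
β1 stroke at TF1  (TF1: transformer flips bond 0)
β3 stroke at J2  (closing 0-jn rule on J2)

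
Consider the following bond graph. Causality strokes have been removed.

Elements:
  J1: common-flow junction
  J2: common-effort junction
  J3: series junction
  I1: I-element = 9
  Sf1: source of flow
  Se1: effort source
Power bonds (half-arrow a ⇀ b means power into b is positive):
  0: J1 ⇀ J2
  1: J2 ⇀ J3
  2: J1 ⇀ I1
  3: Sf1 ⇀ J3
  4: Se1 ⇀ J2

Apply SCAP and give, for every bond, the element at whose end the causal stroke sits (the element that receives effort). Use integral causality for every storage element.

bond 3 →Sf1  (Sf1: flow source, stroke at near end)
bond 4 →J2  (source Se1 imposes e)
bond 0 →J1  (common-e at J2 fixed by 4)
bond 1 →J3  (J2: bond 4 brought effort, rest push out)
bond 2 →I1  (closing 1-jn rule on J1)

bond 0 stroke at J1
bond 1 stroke at J3
bond 2 stroke at I1
bond 3 stroke at Sf1
bond 4 stroke at J2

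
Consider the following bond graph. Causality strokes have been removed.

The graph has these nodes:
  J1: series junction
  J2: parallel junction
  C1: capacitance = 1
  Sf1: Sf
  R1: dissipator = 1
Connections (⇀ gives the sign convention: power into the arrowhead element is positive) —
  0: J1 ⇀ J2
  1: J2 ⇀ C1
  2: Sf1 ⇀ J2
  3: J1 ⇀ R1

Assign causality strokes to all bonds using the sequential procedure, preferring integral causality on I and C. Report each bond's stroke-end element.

b2 stroke at Sf1  (Sf1: flow source, stroke at near end)
b1 stroke at J2  (C1: C, integral causality)
b0 stroke at J1  (common-e at J2 fixed by 1)
b3 stroke at R1  (J1: last free bond brings flow in)

β0 stroke at J1
β1 stroke at J2
β2 stroke at Sf1
β3 stroke at R1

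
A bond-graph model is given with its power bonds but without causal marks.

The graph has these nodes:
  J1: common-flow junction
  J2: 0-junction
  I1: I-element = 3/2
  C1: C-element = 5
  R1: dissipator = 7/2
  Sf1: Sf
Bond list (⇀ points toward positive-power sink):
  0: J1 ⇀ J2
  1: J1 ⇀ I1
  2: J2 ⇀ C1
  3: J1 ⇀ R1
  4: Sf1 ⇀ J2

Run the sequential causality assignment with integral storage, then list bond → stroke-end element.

bond 4 stroke at Sf1  (Sf1 (Sf) sets flow on bond)
bond 1 stroke at I1  (I1: I, integral causality)
bond 0 stroke at J1  (common-f at J1 fixed by 1)
bond 3 stroke at J1  (J1: bond 1 brought flow, rest push out)
bond 2 stroke at J2  (only one effort-in slot at J2)

b0 →J1
b1 →I1
b2 →J2
b3 →J1
b4 →Sf1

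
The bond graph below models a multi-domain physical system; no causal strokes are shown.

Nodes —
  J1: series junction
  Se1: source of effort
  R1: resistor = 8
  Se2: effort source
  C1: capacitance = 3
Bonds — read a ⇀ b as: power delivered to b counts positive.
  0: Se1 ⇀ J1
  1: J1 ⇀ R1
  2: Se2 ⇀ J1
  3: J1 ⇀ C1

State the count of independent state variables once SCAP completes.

1  (C1 all integral)

b0 →J1  (Se1 fixes effort; stroke away)
b2 →J1  (source Se2 imposes e)
b3 →J1  (C1: C, integral causality)
b1 →R1  (J1 needs exactly one f-in)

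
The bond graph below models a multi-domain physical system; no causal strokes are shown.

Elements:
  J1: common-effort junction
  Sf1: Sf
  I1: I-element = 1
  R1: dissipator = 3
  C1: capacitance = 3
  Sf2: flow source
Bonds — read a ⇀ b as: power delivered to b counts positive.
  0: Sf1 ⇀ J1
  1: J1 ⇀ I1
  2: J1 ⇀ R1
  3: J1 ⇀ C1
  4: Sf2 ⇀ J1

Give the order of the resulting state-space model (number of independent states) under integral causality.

#0 stroke at Sf1  (source Sf1 imposes f)
#4 stroke at Sf2  (Sf2: flow source, stroke at near end)
#1 stroke at I1  (I1 outputs flow p/I1)
#3 stroke at J1  (C1: C, integral causality)
#2 stroke at R1  (J1 effort already set via bond 3)

2  (C1, I1 all integral)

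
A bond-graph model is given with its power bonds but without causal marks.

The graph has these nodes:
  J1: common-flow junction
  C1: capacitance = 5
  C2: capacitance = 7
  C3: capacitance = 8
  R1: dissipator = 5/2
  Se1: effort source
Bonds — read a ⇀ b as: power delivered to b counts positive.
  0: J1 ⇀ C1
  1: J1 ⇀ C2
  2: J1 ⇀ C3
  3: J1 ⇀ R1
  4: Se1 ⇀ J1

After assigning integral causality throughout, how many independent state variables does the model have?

3  (C1, C2, C3 all integral)

b4 |J1  (Se1 fixes effort; stroke away)
b0 |J1  (prefer integral on C1)
b1 |J1  (C2: C, integral causality)
b2 |J1  (C3 outputs effort q/C3)
b3 |R1  (only one flow-in slot at J1)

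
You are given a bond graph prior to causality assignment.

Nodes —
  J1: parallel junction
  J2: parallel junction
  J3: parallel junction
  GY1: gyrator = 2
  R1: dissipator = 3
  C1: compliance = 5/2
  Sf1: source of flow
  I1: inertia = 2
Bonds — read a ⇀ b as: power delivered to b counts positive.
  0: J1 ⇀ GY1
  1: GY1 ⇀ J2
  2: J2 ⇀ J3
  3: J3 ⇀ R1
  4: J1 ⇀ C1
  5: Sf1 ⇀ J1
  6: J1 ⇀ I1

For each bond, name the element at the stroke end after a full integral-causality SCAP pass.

#0 →GY1
#1 →GY1
#2 →J2
#3 →J3
#4 →J1
#5 →Sf1
#6 →I1

bond 5 →Sf1  (Sf1 fixes flow; stroke at Sf1)
bond 4 →J1  (C1: C, integral causality)
bond 0 →GY1  (0-jn J1 has e-setter on 4)
bond 6 →I1  (J1 effort already set via bond 4)
bond 1 →GY1  (GY1 both-in/both-out from 0)
bond 2 →J2  (closing 0-jn rule on J2)
bond 3 →J3  (closing 0-jn rule on J3)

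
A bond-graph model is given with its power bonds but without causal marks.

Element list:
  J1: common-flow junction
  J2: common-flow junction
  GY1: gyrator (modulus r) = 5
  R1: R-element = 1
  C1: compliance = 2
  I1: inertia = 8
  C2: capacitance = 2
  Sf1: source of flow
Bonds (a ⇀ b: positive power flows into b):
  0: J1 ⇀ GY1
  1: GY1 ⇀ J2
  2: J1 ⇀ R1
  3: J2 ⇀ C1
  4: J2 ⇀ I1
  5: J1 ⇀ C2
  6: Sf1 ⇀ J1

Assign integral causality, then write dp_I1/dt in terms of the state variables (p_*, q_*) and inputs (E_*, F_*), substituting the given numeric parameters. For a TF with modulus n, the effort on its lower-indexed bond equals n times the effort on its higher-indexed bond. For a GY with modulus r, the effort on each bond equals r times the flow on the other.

b6 stroke at Sf1  (source Sf1 imposes f)
b0 stroke at J1  (1-jn J1 has f-setter on 6)
b2 stroke at J1  (J1 flow already set via bond 6)
b5 stroke at J1  (J1: bond 6 brought flow, rest push out)
b1 stroke at J2  (GY1 both-in/both-out from 0)
b3 stroke at J2  (C1 outputs effort q/C1)
b4 stroke at I1  (J2 needs exactly one f-in)

dp_I1/dt = 5*F_Sf1 - q_C1/2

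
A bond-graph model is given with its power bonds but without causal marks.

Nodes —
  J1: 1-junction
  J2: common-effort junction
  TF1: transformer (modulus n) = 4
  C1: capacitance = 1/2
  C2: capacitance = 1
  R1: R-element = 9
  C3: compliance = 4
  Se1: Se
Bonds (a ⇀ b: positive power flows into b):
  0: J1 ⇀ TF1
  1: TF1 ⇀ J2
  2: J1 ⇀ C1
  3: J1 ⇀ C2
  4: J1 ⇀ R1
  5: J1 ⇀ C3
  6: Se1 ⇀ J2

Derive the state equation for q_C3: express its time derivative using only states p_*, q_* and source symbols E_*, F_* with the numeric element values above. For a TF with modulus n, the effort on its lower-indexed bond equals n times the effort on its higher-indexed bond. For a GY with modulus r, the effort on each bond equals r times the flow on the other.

dq_C3/dt = -4*E_Se1/9 - 2*q_C1/9 - q_C2/9 - q_C3/36

bond 6 |J2  (Se1: effort source, stroke at far end)
bond 1 |TF1  (common-e at J2 fixed by 6)
bond 0 |J1  (through TF1, causality passes straight; one stroke at TF1)
bond 2 |J1  (prefer integral on C1)
bond 3 |J1  (prefer integral on C2)
bond 5 |J1  (C3 outputs effort q/C3)
bond 4 |R1  (only one flow-in slot at J1)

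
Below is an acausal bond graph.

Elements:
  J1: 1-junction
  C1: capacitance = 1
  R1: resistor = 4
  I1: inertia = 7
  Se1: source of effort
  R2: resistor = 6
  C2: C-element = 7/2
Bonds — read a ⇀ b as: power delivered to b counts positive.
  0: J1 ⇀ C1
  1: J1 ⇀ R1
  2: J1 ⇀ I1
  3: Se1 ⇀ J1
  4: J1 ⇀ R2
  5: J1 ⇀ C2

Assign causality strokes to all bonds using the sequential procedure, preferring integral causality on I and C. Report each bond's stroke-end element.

bond 0 →J1
bond 1 →J1
bond 2 →I1
bond 3 →J1
bond 4 →J1
bond 5 →J1

#3 →J1  (source Se1 imposes e)
#0 →J1  (prefer integral on C1)
#2 →I1  (prefer integral on I1)
#1 →J1  (J1 flow already set via bond 2)
#4 →J1  (1-jn J1 has f-setter on 2)
#5 →J1  (1-jn J1 has f-setter on 2)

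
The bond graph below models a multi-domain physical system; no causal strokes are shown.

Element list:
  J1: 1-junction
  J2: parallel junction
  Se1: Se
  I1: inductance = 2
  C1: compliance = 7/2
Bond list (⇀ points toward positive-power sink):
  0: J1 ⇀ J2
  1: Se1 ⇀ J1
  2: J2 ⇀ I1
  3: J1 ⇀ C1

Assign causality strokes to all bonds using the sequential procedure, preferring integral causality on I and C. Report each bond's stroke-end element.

bond 1 stroke→J1  (Se1: effort source, stroke at far end)
bond 2 stroke→I1  (I1: I, integral causality)
bond 0 stroke→J2  (J2: last free bond brings effort in)
bond 3 stroke→J1  (J1 flow already set via bond 0)

bond 0 →J2
bond 1 →J1
bond 2 →I1
bond 3 →J1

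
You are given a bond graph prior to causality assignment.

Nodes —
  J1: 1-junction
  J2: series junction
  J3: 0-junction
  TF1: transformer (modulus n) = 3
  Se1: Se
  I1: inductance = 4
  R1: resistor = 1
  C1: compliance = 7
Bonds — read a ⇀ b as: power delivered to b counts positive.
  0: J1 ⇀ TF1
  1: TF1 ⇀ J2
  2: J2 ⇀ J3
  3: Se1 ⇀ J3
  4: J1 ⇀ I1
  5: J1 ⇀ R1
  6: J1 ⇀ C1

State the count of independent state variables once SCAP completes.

2  (C1, I1 all integral)

bond 3 stroke at J3  (Se1 fixes effort; stroke away)
bond 2 stroke at J2  (0-jn J3 has e-setter on 3)
bond 1 stroke at TF1  (J2: last free bond brings flow in)
bond 0 stroke at J1  (through TF1, causality passes straight; one stroke at TF1)
bond 4 stroke at I1  (I1: I, integral causality)
bond 5 stroke at J1  (J1: bond 4 brought flow, rest push out)
bond 6 stroke at J1  (J1: bond 4 brought flow, rest push out)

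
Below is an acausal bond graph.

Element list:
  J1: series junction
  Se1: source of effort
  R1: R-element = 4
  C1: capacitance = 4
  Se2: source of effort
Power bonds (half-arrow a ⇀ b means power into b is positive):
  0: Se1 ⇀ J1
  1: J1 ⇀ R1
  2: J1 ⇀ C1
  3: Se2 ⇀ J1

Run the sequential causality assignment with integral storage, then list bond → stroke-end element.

β0 →J1
β1 →R1
β2 →J1
β3 →J1

bond 0 stroke→J1  (Se1: effort source, stroke at far end)
bond 3 stroke→J1  (Se2 fixes effort; stroke away)
bond 2 stroke→J1  (C1 integral (e out))
bond 1 stroke→R1  (J1 needs exactly one f-in)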